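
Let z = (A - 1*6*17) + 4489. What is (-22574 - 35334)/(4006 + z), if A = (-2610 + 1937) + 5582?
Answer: -28954/6651 ≈ -4.3533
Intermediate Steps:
A = 4909 (A = -673 + 5582 = 4909)
z = 9296 (z = (4909 - 1*6*17) + 4489 = (4909 - 6*17) + 4489 = (4909 - 102) + 4489 = 4807 + 4489 = 9296)
(-22574 - 35334)/(4006 + z) = (-22574 - 35334)/(4006 + 9296) = -57908/13302 = -57908*1/13302 = -28954/6651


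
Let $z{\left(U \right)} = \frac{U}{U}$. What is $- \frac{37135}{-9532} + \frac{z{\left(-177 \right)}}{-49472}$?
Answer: $\frac{459283297}{117891776} \approx 3.8958$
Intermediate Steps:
$z{\left(U \right)} = 1$
$- \frac{37135}{-9532} + \frac{z{\left(-177 \right)}}{-49472} = - \frac{37135}{-9532} + 1 \frac{1}{-49472} = \left(-37135\right) \left(- \frac{1}{9532}\right) + 1 \left(- \frac{1}{49472}\right) = \frac{37135}{9532} - \frac{1}{49472} = \frac{459283297}{117891776}$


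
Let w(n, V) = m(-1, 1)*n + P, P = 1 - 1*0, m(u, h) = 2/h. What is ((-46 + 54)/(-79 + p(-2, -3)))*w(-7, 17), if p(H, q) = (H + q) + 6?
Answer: 4/3 ≈ 1.3333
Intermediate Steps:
P = 1 (P = 1 + 0 = 1)
p(H, q) = 6 + H + q
w(n, V) = 1 + 2*n (w(n, V) = (2/1)*n + 1 = (2*1)*n + 1 = 2*n + 1 = 1 + 2*n)
((-46 + 54)/(-79 + p(-2, -3)))*w(-7, 17) = ((-46 + 54)/(-79 + (6 - 2 - 3)))*(1 + 2*(-7)) = (8/(-79 + 1))*(1 - 14) = (8/(-78))*(-13) = (8*(-1/78))*(-13) = -4/39*(-13) = 4/3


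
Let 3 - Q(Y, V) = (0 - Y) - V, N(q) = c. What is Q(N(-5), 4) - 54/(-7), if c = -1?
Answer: 96/7 ≈ 13.714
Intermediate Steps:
N(q) = -1
Q(Y, V) = 3 + V + Y (Q(Y, V) = 3 - ((0 - Y) - V) = 3 - (-Y - V) = 3 - (-V - Y) = 3 + (V + Y) = 3 + V + Y)
Q(N(-5), 4) - 54/(-7) = (3 + 4 - 1) - 54/(-7) = 6 - 54*(-1)/7 = 6 - 6*(-9/7) = 6 + 54/7 = 96/7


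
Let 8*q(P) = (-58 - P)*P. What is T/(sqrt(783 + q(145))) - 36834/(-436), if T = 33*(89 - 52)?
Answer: 18417/218 - 2442*I*sqrt(46342)/23171 ≈ 84.482 - 22.688*I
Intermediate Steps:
q(P) = P*(-58 - P)/8 (q(P) = ((-58 - P)*P)/8 = (P*(-58 - P))/8 = P*(-58 - P)/8)
T = 1221 (T = 33*37 = 1221)
T/(sqrt(783 + q(145))) - 36834/(-436) = 1221/(sqrt(783 - 1/8*145*(58 + 145))) - 36834/(-436) = 1221/(sqrt(783 - 1/8*145*203)) - 36834*(-1/436) = 1221/(sqrt(783 - 29435/8)) + 18417/218 = 1221/(sqrt(-23171/8)) + 18417/218 = 1221/((I*sqrt(46342)/4)) + 18417/218 = 1221*(-2*I*sqrt(46342)/23171) + 18417/218 = -2442*I*sqrt(46342)/23171 + 18417/218 = 18417/218 - 2442*I*sqrt(46342)/23171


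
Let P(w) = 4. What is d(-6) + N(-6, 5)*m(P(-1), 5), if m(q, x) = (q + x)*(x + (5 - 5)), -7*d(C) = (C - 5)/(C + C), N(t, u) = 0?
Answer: -11/84 ≈ -0.13095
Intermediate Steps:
d(C) = -(-5 + C)/(14*C) (d(C) = -(C - 5)/(7*(C + C)) = -(-5 + C)/(7*(2*C)) = -(-5 + C)*1/(2*C)/7 = -(-5 + C)/(14*C))
m(q, x) = x*(q + x) (m(q, x) = (q + x)*(x + 0) = (q + x)*x = x*(q + x))
d(-6) + N(-6, 5)*m(P(-1), 5) = (1/14)*(5 - 1*(-6))/(-6) + 0*(5*(4 + 5)) = (1/14)*(-⅙)*(5 + 6) + 0*(5*9) = (1/14)*(-⅙)*11 + 0*45 = -11/84 + 0 = -11/84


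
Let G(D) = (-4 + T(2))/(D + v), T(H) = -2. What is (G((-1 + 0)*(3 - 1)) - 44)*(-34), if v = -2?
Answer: 1445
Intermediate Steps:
G(D) = -6/(-2 + D) (G(D) = (-4 - 2)/(D - 2) = -6/(-2 + D))
(G((-1 + 0)*(3 - 1)) - 44)*(-34) = (-6/(-2 + (-1 + 0)*(3 - 1)) - 44)*(-34) = (-6/(-2 - 1*2) - 44)*(-34) = (-6/(-2 - 2) - 44)*(-34) = (-6/(-4) - 44)*(-34) = (-6*(-1/4) - 44)*(-34) = (3/2 - 44)*(-34) = -85/2*(-34) = 1445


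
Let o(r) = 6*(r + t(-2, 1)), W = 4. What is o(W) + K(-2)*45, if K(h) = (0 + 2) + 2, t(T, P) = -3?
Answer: 186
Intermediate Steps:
o(r) = -18 + 6*r (o(r) = 6*(r - 3) = 6*(-3 + r) = -18 + 6*r)
K(h) = 4 (K(h) = 2 + 2 = 4)
o(W) + K(-2)*45 = (-18 + 6*4) + 4*45 = (-18 + 24) + 180 = 6 + 180 = 186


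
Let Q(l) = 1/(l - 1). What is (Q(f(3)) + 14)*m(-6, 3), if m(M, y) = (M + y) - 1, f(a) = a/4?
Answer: -40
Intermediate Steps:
f(a) = a/4 (f(a) = a*(1/4) = a/4)
Q(l) = 1/(-1 + l)
m(M, y) = -1 + M + y
(Q(f(3)) + 14)*m(-6, 3) = (1/(-1 + (1/4)*3) + 14)*(-1 - 6 + 3) = (1/(-1 + 3/4) + 14)*(-4) = (1/(-1/4) + 14)*(-4) = (-4 + 14)*(-4) = 10*(-4) = -40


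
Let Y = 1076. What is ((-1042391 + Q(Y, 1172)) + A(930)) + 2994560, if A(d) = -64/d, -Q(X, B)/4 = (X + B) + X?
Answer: 901575913/465 ≈ 1.9389e+6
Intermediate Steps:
Q(X, B) = -8*X - 4*B (Q(X, B) = -4*((X + B) + X) = -4*((B + X) + X) = -4*(B + 2*X) = -8*X - 4*B)
((-1042391 + Q(Y, 1172)) + A(930)) + 2994560 = ((-1042391 + (-8*1076 - 4*1172)) - 64/930) + 2994560 = ((-1042391 + (-8608 - 4688)) - 64*1/930) + 2994560 = ((-1042391 - 13296) - 32/465) + 2994560 = (-1055687 - 32/465) + 2994560 = -490894487/465 + 2994560 = 901575913/465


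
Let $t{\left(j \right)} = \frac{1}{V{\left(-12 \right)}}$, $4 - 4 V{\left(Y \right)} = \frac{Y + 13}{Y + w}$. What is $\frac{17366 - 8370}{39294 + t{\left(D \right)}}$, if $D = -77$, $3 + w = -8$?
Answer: $\frac{418314}{1827217} \approx 0.22894$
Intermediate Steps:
$w = -11$ ($w = -3 - 8 = -11$)
$V{\left(Y \right)} = 1 - \frac{13 + Y}{4 \left(-11 + Y\right)}$ ($V{\left(Y \right)} = 1 - \frac{\left(Y + 13\right) \frac{1}{Y - 11}}{4} = 1 - \frac{\left(13 + Y\right) \frac{1}{-11 + Y}}{4} = 1 - \frac{\frac{1}{-11 + Y} \left(13 + Y\right)}{4} = 1 - \frac{13 + Y}{4 \left(-11 + Y\right)}$)
$t{\left(j \right)} = \frac{92}{93}$ ($t{\left(j \right)} = \frac{1}{\frac{3}{4} \frac{1}{-11 - 12} \left(-19 - 12\right)} = \frac{1}{\frac{3}{4} \frac{1}{-23} \left(-31\right)} = \frac{1}{\frac{3}{4} \left(- \frac{1}{23}\right) \left(-31\right)} = \frac{1}{\frac{93}{92}} = \frac{92}{93}$)
$\frac{17366 - 8370}{39294 + t{\left(D \right)}} = \frac{17366 - 8370}{39294 + \frac{92}{93}} = \frac{8996}{\frac{3654434}{93}} = 8996 \cdot \frac{93}{3654434} = \frac{418314}{1827217}$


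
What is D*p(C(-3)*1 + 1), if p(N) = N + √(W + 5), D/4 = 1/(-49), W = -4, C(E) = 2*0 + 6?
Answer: -32/49 ≈ -0.65306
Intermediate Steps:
C(E) = 6 (C(E) = 0 + 6 = 6)
D = -4/49 (D = 4/(-49) = 4*(-1/49) = -4/49 ≈ -0.081633)
p(N) = 1 + N (p(N) = N + √(-4 + 5) = N + √1 = N + 1 = 1 + N)
D*p(C(-3)*1 + 1) = -4*(1 + (6*1 + 1))/49 = -4*(1 + (6 + 1))/49 = -4*(1 + 7)/49 = -4/49*8 = -32/49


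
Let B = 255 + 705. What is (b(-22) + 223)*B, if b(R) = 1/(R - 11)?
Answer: 2354560/11 ≈ 2.1405e+5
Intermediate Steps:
B = 960
b(R) = 1/(-11 + R)
(b(-22) + 223)*B = (1/(-11 - 22) + 223)*960 = (1/(-33) + 223)*960 = (-1/33 + 223)*960 = (7358/33)*960 = 2354560/11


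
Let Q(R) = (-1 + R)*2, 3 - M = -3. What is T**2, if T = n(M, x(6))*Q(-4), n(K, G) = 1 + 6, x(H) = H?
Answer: 4900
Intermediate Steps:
M = 6 (M = 3 - 1*(-3) = 3 + 3 = 6)
Q(R) = -2 + 2*R
n(K, G) = 7
T = -70 (T = 7*(-2 + 2*(-4)) = 7*(-2 - 8) = 7*(-10) = -70)
T**2 = (-70)**2 = 4900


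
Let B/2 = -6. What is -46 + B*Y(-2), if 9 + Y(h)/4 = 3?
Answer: 242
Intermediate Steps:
B = -12 (B = 2*(-6) = -12)
Y(h) = -24 (Y(h) = -36 + 4*3 = -36 + 12 = -24)
-46 + B*Y(-2) = -46 - 12*(-24) = -46 + 288 = 242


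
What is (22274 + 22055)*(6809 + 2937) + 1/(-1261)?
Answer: 544790377273/1261 ≈ 4.3203e+8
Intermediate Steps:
(22274 + 22055)*(6809 + 2937) + 1/(-1261) = 44329*9746 - 1/1261 = 432030434 - 1/1261 = 544790377273/1261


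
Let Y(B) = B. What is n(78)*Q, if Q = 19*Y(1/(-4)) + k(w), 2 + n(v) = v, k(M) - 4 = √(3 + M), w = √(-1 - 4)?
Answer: -57 + 76*√(3 + I*√5) ≈ 82.535 + 46.281*I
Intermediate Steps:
w = I*√5 (w = √(-5) = I*√5 ≈ 2.2361*I)
k(M) = 4 + √(3 + M)
n(v) = -2 + v
Q = -¾ + √(3 + I*√5) (Q = 19/(-4) + (4 + √(3 + I*√5)) = 19*(-¼) + (4 + √(3 + I*√5)) = -19/4 + (4 + √(3 + I*√5)) = -¾ + √(3 + I*√5) ≈ 1.086 + 0.60896*I)
n(78)*Q = (-2 + 78)*(-¾ + √(3 + I*√5)) = 76*(-¾ + √(3 + I*√5)) = -57 + 76*√(3 + I*√5)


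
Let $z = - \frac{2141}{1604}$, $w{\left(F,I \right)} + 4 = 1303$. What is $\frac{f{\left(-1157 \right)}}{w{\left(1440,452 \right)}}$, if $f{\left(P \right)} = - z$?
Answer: $\frac{2141}{2083596} \approx 0.0010276$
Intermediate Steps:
$w{\left(F,I \right)} = 1299$ ($w{\left(F,I \right)} = -4 + 1303 = 1299$)
$z = - \frac{2141}{1604}$ ($z = \left(-2141\right) \frac{1}{1604} = - \frac{2141}{1604} \approx -1.3348$)
$f{\left(P \right)} = \frac{2141}{1604}$ ($f{\left(P \right)} = \left(-1\right) \left(- \frac{2141}{1604}\right) = \frac{2141}{1604}$)
$\frac{f{\left(-1157 \right)}}{w{\left(1440,452 \right)}} = \frac{2141}{1604 \cdot 1299} = \frac{2141}{1604} \cdot \frac{1}{1299} = \frac{2141}{2083596}$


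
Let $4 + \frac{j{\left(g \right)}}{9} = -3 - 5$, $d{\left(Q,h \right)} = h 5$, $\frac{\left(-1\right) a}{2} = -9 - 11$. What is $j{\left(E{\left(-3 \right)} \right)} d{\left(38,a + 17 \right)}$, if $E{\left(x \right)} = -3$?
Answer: $-30780$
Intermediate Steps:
$a = 40$ ($a = - 2 \left(-9 - 11\right) = \left(-2\right) \left(-20\right) = 40$)
$d{\left(Q,h \right)} = 5 h$
$j{\left(g \right)} = -108$ ($j{\left(g \right)} = -36 + 9 \left(-3 - 5\right) = -36 + 9 \left(-8\right) = -36 - 72 = -108$)
$j{\left(E{\left(-3 \right)} \right)} d{\left(38,a + 17 \right)} = - 108 \cdot 5 \left(40 + 17\right) = - 108 \cdot 5 \cdot 57 = \left(-108\right) 285 = -30780$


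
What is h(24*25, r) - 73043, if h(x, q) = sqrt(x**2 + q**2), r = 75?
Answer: -73043 + 75*sqrt(65) ≈ -72438.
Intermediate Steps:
h(x, q) = sqrt(q**2 + x**2)
h(24*25, r) - 73043 = sqrt(75**2 + (24*25)**2) - 73043 = sqrt(5625 + 600**2) - 73043 = sqrt(5625 + 360000) - 73043 = sqrt(365625) - 73043 = 75*sqrt(65) - 73043 = -73043 + 75*sqrt(65)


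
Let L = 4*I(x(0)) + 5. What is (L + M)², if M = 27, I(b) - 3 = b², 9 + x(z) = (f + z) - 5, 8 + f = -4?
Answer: 7551504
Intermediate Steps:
f = -12 (f = -8 - 4 = -12)
x(z) = -26 + z (x(z) = -9 + ((-12 + z) - 5) = -9 + (-17 + z) = -26 + z)
I(b) = 3 + b²
L = 2721 (L = 4*(3 + (-26 + 0)²) + 5 = 4*(3 + (-26)²) + 5 = 4*(3 + 676) + 5 = 4*679 + 5 = 2716 + 5 = 2721)
(L + M)² = (2721 + 27)² = 2748² = 7551504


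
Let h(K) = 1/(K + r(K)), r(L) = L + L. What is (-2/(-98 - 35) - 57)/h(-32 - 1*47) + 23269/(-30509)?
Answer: 54797872730/4057697 ≈ 13505.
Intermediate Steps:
r(L) = 2*L
h(K) = 1/(3*K) (h(K) = 1/(K + 2*K) = 1/(3*K))
(-2/(-98 - 35) - 57)/h(-32 - 1*47) + 23269/(-30509) = (-2/(-98 - 35) - 57)/((1/(3*(-32 - 1*47)))) + 23269/(-30509) = (-2/(-133) - 57)/((1/(3*(-32 - 47)))) + 23269*(-1/30509) = (-1/133*(-2) - 57)/(((⅓)/(-79))) - 23269/30509 = (2/133 - 57)/(((⅓)*(-1/79))) - 23269/30509 = -7579/(133*(-1/237)) - 23269/30509 = -7579/133*(-237) - 23269/30509 = 1796223/133 - 23269/30509 = 54797872730/4057697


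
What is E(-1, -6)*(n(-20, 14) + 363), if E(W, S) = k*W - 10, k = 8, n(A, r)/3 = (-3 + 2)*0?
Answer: -6534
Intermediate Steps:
n(A, r) = 0 (n(A, r) = 3*((-3 + 2)*0) = 3*(-1*0) = 3*0 = 0)
E(W, S) = -10 + 8*W (E(W, S) = 8*W - 10 = -10 + 8*W)
E(-1, -6)*(n(-20, 14) + 363) = (-10 + 8*(-1))*(0 + 363) = (-10 - 8)*363 = -18*363 = -6534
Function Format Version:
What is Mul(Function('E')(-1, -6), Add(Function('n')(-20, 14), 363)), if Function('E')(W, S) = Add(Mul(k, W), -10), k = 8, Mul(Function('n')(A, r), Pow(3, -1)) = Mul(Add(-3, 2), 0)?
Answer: -6534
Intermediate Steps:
Function('n')(A, r) = 0 (Function('n')(A, r) = Mul(3, Mul(Add(-3, 2), 0)) = Mul(3, Mul(-1, 0)) = Mul(3, 0) = 0)
Function('E')(W, S) = Add(-10, Mul(8, W)) (Function('E')(W, S) = Add(Mul(8, W), -10) = Add(-10, Mul(8, W)))
Mul(Function('E')(-1, -6), Add(Function('n')(-20, 14), 363)) = Mul(Add(-10, Mul(8, -1)), Add(0, 363)) = Mul(Add(-10, -8), 363) = Mul(-18, 363) = -6534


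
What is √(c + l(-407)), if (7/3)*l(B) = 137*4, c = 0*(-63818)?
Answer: 2*√2877/7 ≈ 15.325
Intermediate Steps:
c = 0
l(B) = 1644/7 (l(B) = 3*(137*4)/7 = (3/7)*548 = 1644/7)
√(c + l(-407)) = √(0 + 1644/7) = √(1644/7) = 2*√2877/7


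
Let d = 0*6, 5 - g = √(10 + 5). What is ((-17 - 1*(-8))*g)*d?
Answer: 0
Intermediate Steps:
g = 5 - √15 (g = 5 - √(10 + 5) = 5 - √15 ≈ 1.1270)
d = 0
((-17 - 1*(-8))*g)*d = ((-17 - 1*(-8))*(5 - √15))*0 = ((-17 + 8)*(5 - √15))*0 = -9*(5 - √15)*0 = (-45 + 9*√15)*0 = 0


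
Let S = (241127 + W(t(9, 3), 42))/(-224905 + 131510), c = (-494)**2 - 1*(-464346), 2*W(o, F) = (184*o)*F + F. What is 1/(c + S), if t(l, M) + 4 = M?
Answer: 93395/66159099606 ≈ 1.4117e-6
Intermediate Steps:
t(l, M) = -4 + M
W(o, F) = F/2 + 92*F*o (W(o, F) = ((184*o)*F + F)/2 = (184*F*o + F)/2 = (F + 184*F*o)/2 = F/2 + 92*F*o)
c = 708382 (c = 244036 + 464346 = 708382)
S = -237284/93395 (S = (241127 + (1/2)*42*(1 + 184*(-4 + 3)))/(-224905 + 131510) = (241127 + (1/2)*42*(1 + 184*(-1)))/(-93395) = (241127 + (1/2)*42*(1 - 184))*(-1/93395) = (241127 + (1/2)*42*(-183))*(-1/93395) = (241127 - 3843)*(-1/93395) = 237284*(-1/93395) = -237284/93395 ≈ -2.5406)
1/(c + S) = 1/(708382 - 237284/93395) = 1/(66159099606/93395) = 93395/66159099606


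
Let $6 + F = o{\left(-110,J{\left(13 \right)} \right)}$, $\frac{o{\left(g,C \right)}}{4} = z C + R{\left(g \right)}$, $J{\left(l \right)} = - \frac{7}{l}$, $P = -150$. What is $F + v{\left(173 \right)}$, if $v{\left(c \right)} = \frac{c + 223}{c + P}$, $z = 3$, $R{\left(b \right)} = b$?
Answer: $- \frac{130138}{299} \approx -435.24$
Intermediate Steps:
$o{\left(g,C \right)} = 4 g + 12 C$ ($o{\left(g,C \right)} = 4 \left(3 C + g\right) = 4 \left(g + 3 C\right) = 4 g + 12 C$)
$v{\left(c \right)} = \frac{223 + c}{-150 + c}$ ($v{\left(c \right)} = \frac{c + 223}{c - 150} = \frac{223 + c}{-150 + c}$)
$F = - \frac{5882}{13}$ ($F = -6 + \left(4 \left(-110\right) + 12 \left(- \frac{7}{13}\right)\right) = -6 - \left(440 - 12 \left(\left(-7\right) \frac{1}{13}\right)\right) = -6 + \left(-440 + 12 \left(- \frac{7}{13}\right)\right) = -6 - \frac{5804}{13} = - \frac{5882}{13} \approx -452.46$)
$F + v{\left(173 \right)} = - \frac{5882}{13} + \frac{223 + 173}{-150 + 173} = - \frac{5882}{13} + \frac{1}{23} \cdot 396 = - \frac{5882}{13} + \frac{396}{23} = - \frac{130138}{299}$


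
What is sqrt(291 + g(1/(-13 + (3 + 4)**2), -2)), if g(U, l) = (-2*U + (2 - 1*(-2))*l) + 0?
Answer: sqrt(10186)/6 ≈ 16.821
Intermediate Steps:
g(U, l) = -2*U + 4*l (g(U, l) = (-2*U + (2 + 2)*l) + 0 = (-2*U + 4*l) + 0 = -2*U + 4*l)
sqrt(291 + g(1/(-13 + (3 + 4)**2), -2)) = sqrt(291 + (-2/(-13 + (3 + 4)**2) + 4*(-2))) = sqrt(291 + (-2/(-13 + 7**2) - 8)) = sqrt(291 + (-2/(-13 + 49) - 8)) = sqrt(291 + (-2/36 - 8)) = sqrt(291 + (-2*1/36 - 8)) = sqrt(291 + (-1/18 - 8)) = sqrt(291 - 145/18) = sqrt(5093/18) = sqrt(10186)/6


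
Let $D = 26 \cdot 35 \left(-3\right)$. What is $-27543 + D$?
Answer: $-30273$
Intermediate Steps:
$D = -2730$ ($D = 910 \left(-3\right) = -2730$)
$-27543 + D = -27543 - 2730 = -30273$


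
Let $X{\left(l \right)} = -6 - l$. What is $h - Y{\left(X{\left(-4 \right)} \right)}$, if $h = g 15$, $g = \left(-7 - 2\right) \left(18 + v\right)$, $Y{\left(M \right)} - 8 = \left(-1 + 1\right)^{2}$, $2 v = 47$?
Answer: $- \frac{11221}{2} \approx -5610.5$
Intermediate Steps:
$v = \frac{47}{2}$ ($v = \frac{1}{2} \cdot 47 = \frac{47}{2} \approx 23.5$)
$Y{\left(M \right)} = 8$ ($Y{\left(M \right)} = 8 + \left(-1 + 1\right)^{2} = 8 + 0^{2} = 8 + 0 = 8$)
$g = - \frac{747}{2}$ ($g = \left(-7 - 2\right) \left(18 + \frac{47}{2}\right) = \left(-9\right) \frac{83}{2} = - \frac{747}{2} \approx -373.5$)
$h = - \frac{11205}{2}$ ($h = \left(- \frac{747}{2}\right) 15 = - \frac{11205}{2} \approx -5602.5$)
$h - Y{\left(X{\left(-4 \right)} \right)} = - \frac{11205}{2} - 8 = - \frac{11221}{2}$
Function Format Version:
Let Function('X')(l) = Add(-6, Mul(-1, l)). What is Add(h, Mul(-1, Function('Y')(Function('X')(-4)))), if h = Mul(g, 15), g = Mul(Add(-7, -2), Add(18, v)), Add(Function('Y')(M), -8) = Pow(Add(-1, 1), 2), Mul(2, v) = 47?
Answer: Rational(-11221, 2) ≈ -5610.5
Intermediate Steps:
v = Rational(47, 2) (v = Mul(Rational(1, 2), 47) = Rational(47, 2) ≈ 23.500)
Function('Y')(M) = 8 (Function('Y')(M) = Add(8, Pow(Add(-1, 1), 2)) = Add(8, Pow(0, 2)) = Add(8, 0) = 8)
g = Rational(-747, 2) (g = Mul(Add(-7, -2), Add(18, Rational(47, 2))) = Mul(-9, Rational(83, 2)) = Rational(-747, 2) ≈ -373.50)
h = Rational(-11205, 2) (h = Mul(Rational(-747, 2), 15) = Rational(-11205, 2) ≈ -5602.5)
Add(h, Mul(-1, Function('Y')(Function('X')(-4)))) = Add(Rational(-11205, 2), Mul(-1, 8)) = Add(Rational(-11205, 2), -8) = Rational(-11221, 2)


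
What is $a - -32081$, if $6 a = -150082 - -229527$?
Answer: $\frac{271931}{6} \approx 45322.0$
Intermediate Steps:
$a = \frac{79445}{6}$ ($a = \frac{-150082 - -229527}{6} = \frac{-150082 + 229527}{6} = \frac{1}{6} \cdot 79445 = \frac{79445}{6} \approx 13241.0$)
$a - -32081 = \frac{79445}{6} - -32081 = \frac{79445}{6} + 32081 = \frac{271931}{6}$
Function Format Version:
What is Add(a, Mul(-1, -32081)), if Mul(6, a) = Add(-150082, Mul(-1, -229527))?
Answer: Rational(271931, 6) ≈ 45322.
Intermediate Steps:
a = Rational(79445, 6) (a = Mul(Rational(1, 6), Add(-150082, Mul(-1, -229527))) = Mul(Rational(1, 6), Add(-150082, 229527)) = Mul(Rational(1, 6), 79445) = Rational(79445, 6) ≈ 13241.)
Add(a, Mul(-1, -32081)) = Add(Rational(79445, 6), Mul(-1, -32081)) = Add(Rational(79445, 6), 32081) = Rational(271931, 6)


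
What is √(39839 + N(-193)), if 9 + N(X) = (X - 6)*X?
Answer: 3*√8693 ≈ 279.71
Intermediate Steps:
N(X) = -9 + X*(-6 + X) (N(X) = -9 + (X - 6)*X = -9 + (-6 + X)*X = -9 + X*(-6 + X))
√(39839 + N(-193)) = √(39839 + (-9 + (-193)² - 6*(-193))) = √(39839 + (-9 + 37249 + 1158)) = √(39839 + 38398) = √78237 = 3*√8693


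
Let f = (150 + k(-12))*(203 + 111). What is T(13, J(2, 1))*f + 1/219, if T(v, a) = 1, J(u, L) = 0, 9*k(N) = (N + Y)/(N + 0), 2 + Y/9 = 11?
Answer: 61625803/1314 ≈ 46899.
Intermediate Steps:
Y = 81 (Y = -18 + 9*11 = -18 + 99 = 81)
k(N) = (81 + N)/(9*N) (k(N) = ((N + 81)/(N + 0))/9 = ((81 + N)/N)/9 = (81 + N)/(9*N))
f = 844189/18 (f = (150 + (1/9)*(81 - 12)/(-12))*(203 + 111) = (150 + (1/9)*(-1/12)*69)*314 = (150 - 23/36)*314 = (5377/36)*314 = 844189/18 ≈ 46899.)
T(13, J(2, 1))*f + 1/219 = 1*(844189/18) + 1/219 = 844189/18 + 1/219 = 61625803/1314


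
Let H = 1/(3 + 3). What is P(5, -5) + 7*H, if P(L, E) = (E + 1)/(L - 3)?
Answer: -⅚ ≈ -0.83333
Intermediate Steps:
P(L, E) = (1 + E)/(-3 + L)
H = ⅙ (H = 1/6 = ⅙ ≈ 0.16667)
P(5, -5) + 7*H = (1 - 5)/(-3 + 5) + 7*(⅙) = -4/2 + 7/6 = (½)*(-4) + 7/6 = -2 + 7/6 = -⅚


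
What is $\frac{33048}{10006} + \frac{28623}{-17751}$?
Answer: $\frac{50038885}{29602751} \approx 1.6903$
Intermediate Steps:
$\frac{33048}{10006} + \frac{28623}{-17751} = 33048 \cdot \frac{1}{10006} + 28623 \left(- \frac{1}{17751}\right) = \frac{16524}{5003} - \frac{9541}{5917} = \frac{50038885}{29602751}$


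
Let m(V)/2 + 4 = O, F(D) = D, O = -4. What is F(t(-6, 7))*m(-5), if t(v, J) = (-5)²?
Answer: -400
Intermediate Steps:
t(v, J) = 25
m(V) = -16 (m(V) = -8 + 2*(-4) = -8 - 8 = -16)
F(t(-6, 7))*m(-5) = 25*(-16) = -400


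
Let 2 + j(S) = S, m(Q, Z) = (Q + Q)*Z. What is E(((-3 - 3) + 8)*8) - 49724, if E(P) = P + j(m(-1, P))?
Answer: -49742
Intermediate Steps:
m(Q, Z) = 2*Q*Z (m(Q, Z) = (2*Q)*Z = 2*Q*Z)
j(S) = -2 + S
E(P) = -2 - P (E(P) = P + (-2 + 2*(-1)*P) = P + (-2 - 2*P) = -2 - P)
E(((-3 - 3) + 8)*8) - 49724 = (-2 - ((-3 - 3) + 8)*8) - 49724 = (-2 - (-6 + 8)*8) - 49724 = (-2 - 2*8) - 49724 = (-2 - 1*16) - 49724 = (-2 - 16) - 49724 = -18 - 49724 = -49742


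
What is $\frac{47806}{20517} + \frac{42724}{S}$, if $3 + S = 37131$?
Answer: $\frac{10521863}{3022838} \approx 3.4808$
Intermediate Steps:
$S = 37128$ ($S = -3 + 37131 = 37128$)
$\frac{47806}{20517} + \frac{42724}{S} = \frac{47806}{20517} + \frac{42724}{37128} = 47806 \cdot \frac{1}{20517} + 42724 \cdot \frac{1}{37128} = \frac{47806}{20517} + \frac{10681}{9282} = \frac{10521863}{3022838}$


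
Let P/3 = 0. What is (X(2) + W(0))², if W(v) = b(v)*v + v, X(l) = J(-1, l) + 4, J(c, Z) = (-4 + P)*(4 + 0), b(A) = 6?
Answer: 144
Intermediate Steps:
P = 0 (P = 3*0 = 0)
J(c, Z) = -16 (J(c, Z) = (-4 + 0)*(4 + 0) = -4*4 = -16)
X(l) = -12 (X(l) = -16 + 4 = -12)
W(v) = 7*v (W(v) = 6*v + v = 7*v)
(X(2) + W(0))² = (-12 + 7*0)² = (-12 + 0)² = (-12)² = 144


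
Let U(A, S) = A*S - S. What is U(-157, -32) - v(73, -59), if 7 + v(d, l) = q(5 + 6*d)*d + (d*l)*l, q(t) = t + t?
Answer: -313728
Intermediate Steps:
U(A, S) = -S + A*S
q(t) = 2*t
v(d, l) = -7 + d*l² + d*(10 + 12*d) (v(d, l) = -7 + ((2*(5 + 6*d))*d + (d*l)*l) = -7 + ((10 + 12*d)*d + d*l²) = -7 + (d*(10 + 12*d) + d*l²) = -7 + (d*l² + d*(10 + 12*d)) = -7 + d*l² + d*(10 + 12*d))
U(-157, -32) - v(73, -59) = -32*(-1 - 157) - (-7 + 73*(-59)² + 2*73*(5 + 6*73)) = -32*(-158) - (-7 + 73*3481 + 2*73*(5 + 438)) = 5056 - (-7 + 254113 + 2*73*443) = 5056 - (-7 + 254113 + 64678) = 5056 - 1*318784 = 5056 - 318784 = -313728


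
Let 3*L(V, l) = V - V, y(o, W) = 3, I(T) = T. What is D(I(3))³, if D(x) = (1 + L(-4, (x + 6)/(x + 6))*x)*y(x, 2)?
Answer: 27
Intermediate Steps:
L(V, l) = 0 (L(V, l) = (V - V)/3 = (⅓)*0 = 0)
D(x) = 3 (D(x) = (1 + 0*x)*3 = (1 + 0)*3 = 1*3 = 3)
D(I(3))³ = 3³ = 27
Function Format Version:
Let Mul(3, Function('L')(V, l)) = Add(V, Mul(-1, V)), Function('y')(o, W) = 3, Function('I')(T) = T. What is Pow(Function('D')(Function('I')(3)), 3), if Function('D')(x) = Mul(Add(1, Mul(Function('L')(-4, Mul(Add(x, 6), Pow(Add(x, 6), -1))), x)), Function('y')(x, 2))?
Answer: 27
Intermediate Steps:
Function('L')(V, l) = 0 (Function('L')(V, l) = Mul(Rational(1, 3), Add(V, Mul(-1, V))) = Mul(Rational(1, 3), 0) = 0)
Function('D')(x) = 3 (Function('D')(x) = Mul(Add(1, Mul(0, x)), 3) = Mul(Add(1, 0), 3) = Mul(1, 3) = 3)
Pow(Function('D')(Function('I')(3)), 3) = Pow(3, 3) = 27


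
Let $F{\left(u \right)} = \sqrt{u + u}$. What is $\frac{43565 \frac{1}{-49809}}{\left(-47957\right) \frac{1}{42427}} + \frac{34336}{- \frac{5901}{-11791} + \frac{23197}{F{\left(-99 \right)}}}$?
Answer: $\frac{642420990107558772735977}{823502761869466982794803} + \frac{332203387165100256 i \sqrt{22}}{74810914514210527} \approx 0.78011 + 20.828 i$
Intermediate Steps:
$F{\left(u \right)} = \sqrt{2} \sqrt{u}$ ($F{\left(u \right)} = \sqrt{2 u} = \sqrt{2} \sqrt{u}$)
$\frac{43565 \frac{1}{-49809}}{\left(-47957\right) \frac{1}{42427}} + \frac{34336}{- \frac{5901}{-11791} + \frac{23197}{F{\left(-99 \right)}}} = \frac{43565 \frac{1}{-49809}}{\left(-47957\right) \frac{1}{42427}} + \frac{34336}{- \frac{5901}{-11791} + \frac{23197}{\sqrt{2} \sqrt{-99}}} = \frac{43565 \left(- \frac{1}{49809}\right)}{\left(-47957\right) \frac{1}{42427}} + \frac{34336}{\left(-5901\right) \left(- \frac{1}{11791}\right) + \frac{23197}{\sqrt{2} \cdot 3 i \sqrt{11}}} = - \frac{43565}{49809 \left(- \frac{6851}{6061}\right)} + \frac{34336}{\frac{5901}{11791} + \frac{23197}{3 i \sqrt{22}}} = \left(- \frac{43565}{49809}\right) \left(- \frac{6061}{6851}\right) + \frac{34336}{\frac{5901}{11791} + 23197 \left(- \frac{i \sqrt{22}}{66}\right)} = \frac{264047465}{341241459} + \frac{34336}{\frac{5901}{11791} - \frac{23197 i \sqrt{22}}{66}}$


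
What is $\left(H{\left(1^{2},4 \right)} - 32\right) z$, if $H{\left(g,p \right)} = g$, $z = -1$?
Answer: $31$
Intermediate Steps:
$\left(H{\left(1^{2},4 \right)} - 32\right) z = \left(1^{2} - 32\right) \left(-1\right) = \left(1 - 32\right) \left(-1\right) = \left(-31\right) \left(-1\right) = 31$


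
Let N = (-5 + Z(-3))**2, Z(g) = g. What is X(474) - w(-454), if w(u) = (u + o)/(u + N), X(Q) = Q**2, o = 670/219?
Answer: 9594739202/42705 ≈ 2.2467e+5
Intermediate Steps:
o = 670/219 (o = 670*(1/219) = 670/219 ≈ 3.0594)
N = 64 (N = (-5 - 3)**2 = (-8)**2 = 64)
w(u) = (670/219 + u)/(64 + u) (w(u) = (u + 670/219)/(u + 64) = (670/219 + u)/(64 + u))
X(474) - w(-454) = 474**2 - (670/219 - 454)/(64 - 454) = 224676 - (-98756)/((-390)*219) = 224676 - (-1)*(-98756)/(390*219) = 224676 - 1*49378/42705 = 224676 - 49378/42705 = 9594739202/42705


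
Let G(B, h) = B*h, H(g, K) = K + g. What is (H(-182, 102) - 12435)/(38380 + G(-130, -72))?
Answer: -2503/9548 ≈ -0.26215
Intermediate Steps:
(H(-182, 102) - 12435)/(38380 + G(-130, -72)) = ((102 - 182) - 12435)/(38380 - 130*(-72)) = (-80 - 12435)/(38380 + 9360) = -12515/47740 = -12515*1/47740 = -2503/9548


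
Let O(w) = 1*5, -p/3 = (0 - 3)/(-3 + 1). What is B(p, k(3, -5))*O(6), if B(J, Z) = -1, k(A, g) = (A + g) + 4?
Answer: -5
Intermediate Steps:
k(A, g) = 4 + A + g
p = -9/2 (p = -3*(0 - 3)/(-3 + 1) = -(-9)/(-2) = -(-9)*(-1)/2 = -3*3/2 = -9/2 ≈ -4.5000)
O(w) = 5
B(p, k(3, -5))*O(6) = -1*5 = -5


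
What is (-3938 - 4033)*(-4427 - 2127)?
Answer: 52241934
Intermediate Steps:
(-3938 - 4033)*(-4427 - 2127) = -7971*(-6554) = 52241934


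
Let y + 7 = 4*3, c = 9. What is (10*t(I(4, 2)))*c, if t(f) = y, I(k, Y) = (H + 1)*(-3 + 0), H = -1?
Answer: 450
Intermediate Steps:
I(k, Y) = 0 (I(k, Y) = (-1 + 1)*(-3 + 0) = 0*(-3) = 0)
y = 5 (y = -7 + 4*3 = -7 + 12 = 5)
t(f) = 5
(10*t(I(4, 2)))*c = (10*5)*9 = 50*9 = 450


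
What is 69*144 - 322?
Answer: 9614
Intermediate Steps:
69*144 - 322 = 9936 - 322 = 9614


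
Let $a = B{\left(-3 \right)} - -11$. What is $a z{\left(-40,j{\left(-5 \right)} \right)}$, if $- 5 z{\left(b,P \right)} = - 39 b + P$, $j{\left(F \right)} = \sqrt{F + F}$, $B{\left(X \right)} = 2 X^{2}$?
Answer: $-9048 - \frac{29 i \sqrt{10}}{5} \approx -9048.0 - 18.341 i$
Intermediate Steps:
$j{\left(F \right)} = \sqrt{2} \sqrt{F}$ ($j{\left(F \right)} = \sqrt{2 F} = \sqrt{2} \sqrt{F}$)
$z{\left(b,P \right)} = - \frac{P}{5} + \frac{39 b}{5}$ ($z{\left(b,P \right)} = - \frac{- 39 b + P}{5} = - \frac{P - 39 b}{5} = - \frac{P}{5} + \frac{39 b}{5}$)
$a = 29$ ($a = 2 \left(-3\right)^{2} - -11 = 2 \cdot 9 + 11 = 18 + 11 = 29$)
$a z{\left(-40,j{\left(-5 \right)} \right)} = 29 \left(- \frac{\sqrt{2} \sqrt{-5}}{5} + \frac{39}{5} \left(-40\right)\right) = 29 \left(- \frac{\sqrt{2} i \sqrt{5}}{5} - 312\right) = 29 \left(- \frac{i \sqrt{10}}{5} - 312\right) = 29 \left(-312 - \frac{i \sqrt{10}}{5}\right) = -9048 - \frac{29 i \sqrt{10}}{5}$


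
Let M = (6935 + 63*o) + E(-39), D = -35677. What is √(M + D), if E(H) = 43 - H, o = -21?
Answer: I*√29983 ≈ 173.16*I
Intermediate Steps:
M = 5694 (M = (6935 + 63*(-21)) + (43 - 1*(-39)) = (6935 - 1323) + (43 + 39) = 5612 + 82 = 5694)
√(M + D) = √(5694 - 35677) = √(-29983) = I*√29983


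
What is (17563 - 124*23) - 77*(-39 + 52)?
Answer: 13710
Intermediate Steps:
(17563 - 124*23) - 77*(-39 + 52) = (17563 - 2852) - 77*13 = 14711 - 1001 = 13710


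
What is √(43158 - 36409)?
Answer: √6749 ≈ 82.152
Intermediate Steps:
√(43158 - 36409) = √6749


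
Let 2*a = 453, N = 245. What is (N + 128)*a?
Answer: 168969/2 ≈ 84485.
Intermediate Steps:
a = 453/2 (a = (½)*453 = 453/2 ≈ 226.50)
(N + 128)*a = (245 + 128)*(453/2) = 373*(453/2) = 168969/2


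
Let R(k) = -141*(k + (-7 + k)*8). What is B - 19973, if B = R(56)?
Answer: -83141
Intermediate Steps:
R(k) = 7896 - 1269*k (R(k) = -141*(k + (-56 + 8*k)) = -141*(-56 + 9*k) = 7896 - 1269*k)
B = -63168 (B = 7896 - 1269*56 = 7896 - 71064 = -63168)
B - 19973 = -63168 - 19973 = -83141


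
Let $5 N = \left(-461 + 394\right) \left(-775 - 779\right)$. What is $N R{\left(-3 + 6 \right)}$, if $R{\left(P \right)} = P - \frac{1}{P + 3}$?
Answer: $\frac{295001}{5} \approx 59000.0$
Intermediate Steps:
$N = \frac{104118}{5}$ ($N = \frac{\left(-461 + 394\right) \left(-775 - 779\right)}{5} = \frac{\left(-67\right) \left(-1554\right)}{5} = \frac{1}{5} \cdot 104118 = \frac{104118}{5} \approx 20824.0$)
$R{\left(P \right)} = P - \frac{1}{3 + P}$
$N R{\left(-3 + 6 \right)} = \frac{104118 \frac{-1 + \left(-3 + 6\right)^{2} + 3 \left(-3 + 6\right)}{3 + \left(-3 + 6\right)}}{5} = \frac{104118 \frac{-1 + 3^{2} + 3 \cdot 3}{3 + 3}}{5} = \frac{104118 \frac{-1 + 9 + 9}{6}}{5} = \frac{104118 \cdot \frac{1}{6} \cdot 17}{5} = \frac{104118}{5} \cdot \frac{17}{6} = \frac{295001}{5}$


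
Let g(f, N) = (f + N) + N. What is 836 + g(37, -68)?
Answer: 737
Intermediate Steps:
g(f, N) = f + 2*N (g(f, N) = (N + f) + N = f + 2*N)
836 + g(37, -68) = 836 + (37 + 2*(-68)) = 836 + (37 - 136) = 836 - 99 = 737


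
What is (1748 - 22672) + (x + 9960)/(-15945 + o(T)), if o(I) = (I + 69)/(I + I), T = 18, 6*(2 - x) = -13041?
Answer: -4003136990/191311 ≈ -20925.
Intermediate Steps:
x = 4351/2 (x = 2 - 1/6*(-13041) = 2 + 4347/2 = 4351/2 ≈ 2175.5)
o(I) = (69 + I)/(2*I) (o(I) = (69 + I)/((2*I)) = (69 + I)*(1/(2*I)) = (69 + I)/(2*I))
(1748 - 22672) + (x + 9960)/(-15945 + o(T)) = (1748 - 22672) + (4351/2 + 9960)/(-15945 + (1/2)*(69 + 18)/18) = -20924 + 24271/(2*(-15945 + (1/2)*(1/18)*87)) = -20924 + 24271/(2*(-15945 + 29/12)) = -20924 + 24271/(2*(-191311/12)) = -20924 + (24271/2)*(-12/191311) = -20924 - 145626/191311 = -4003136990/191311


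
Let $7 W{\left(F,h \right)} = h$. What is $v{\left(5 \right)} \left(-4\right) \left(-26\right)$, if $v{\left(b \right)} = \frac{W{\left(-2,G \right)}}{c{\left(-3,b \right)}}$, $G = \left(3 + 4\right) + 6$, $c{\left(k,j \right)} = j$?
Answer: $\frac{1352}{35} \approx 38.629$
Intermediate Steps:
$G = 13$ ($G = 7 + 6 = 13$)
$W{\left(F,h \right)} = \frac{h}{7}$
$v{\left(b \right)} = \frac{13}{7 b}$ ($v{\left(b \right)} = \frac{\frac{1}{7} \cdot 13}{b} = \frac{13}{7 b}$)
$v{\left(5 \right)} \left(-4\right) \left(-26\right) = \frac{13}{7 \cdot 5} \left(-4\right) \left(-26\right) = \frac{13}{7} \cdot \frac{1}{5} \left(-4\right) \left(-26\right) = \frac{13}{35} \left(-4\right) \left(-26\right) = \left(- \frac{52}{35}\right) \left(-26\right) = \frac{1352}{35}$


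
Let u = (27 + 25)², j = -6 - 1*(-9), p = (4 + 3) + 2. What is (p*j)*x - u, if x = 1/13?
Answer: -35125/13 ≈ -2701.9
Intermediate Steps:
p = 9 (p = 7 + 2 = 9)
x = 1/13 ≈ 0.076923
j = 3 (j = -6 + 9 = 3)
u = 2704 (u = 52² = 2704)
(p*j)*x - u = (9*3)*(1/13) - 1*2704 = 27*(1/13) - 2704 = 27/13 - 2704 = -35125/13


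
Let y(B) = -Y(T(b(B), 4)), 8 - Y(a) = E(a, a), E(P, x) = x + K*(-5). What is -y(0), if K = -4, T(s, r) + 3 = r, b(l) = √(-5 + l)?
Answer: -13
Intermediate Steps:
T(s, r) = -3 + r
E(P, x) = 20 + x (E(P, x) = x - 4*(-5) = x + 20 = 20 + x)
Y(a) = -12 - a (Y(a) = 8 - (20 + a) = 8 + (-20 - a) = -12 - a)
y(B) = 13 (y(B) = -(-12 - (-3 + 4)) = -(-12 - 1*1) = -(-12 - 1) = -1*(-13) = 13)
-y(0) = -1*13 = -13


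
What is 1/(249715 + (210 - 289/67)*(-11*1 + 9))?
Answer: 67/16703343 ≈ 4.0112e-6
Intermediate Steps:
1/(249715 + (210 - 289/67)*(-11*1 + 9)) = 1/(249715 + (210 - 289*1/67)*(-11 + 9)) = 1/(249715 + (210 - 289/67)*(-2)) = 1/(249715 + (13781/67)*(-2)) = 1/(249715 - 27562/67) = 1/(16703343/67) = 67/16703343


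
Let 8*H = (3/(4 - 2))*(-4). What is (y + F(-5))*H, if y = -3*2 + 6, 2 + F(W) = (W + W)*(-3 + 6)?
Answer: 24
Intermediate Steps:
F(W) = -2 + 6*W (F(W) = -2 + (W + W)*(-3 + 6) = -2 + (2*W)*3 = -2 + 6*W)
H = -3/4 (H = ((3/(4 - 2))*(-4))/8 = ((3/2)*(-4))/8 = (1/8)*(-6) = -3/4 ≈ -0.75000)
y = 0 (y = -6 + 6 = 0)
(y + F(-5))*H = (0 + (-2 + 6*(-5)))*(-3/4) = (0 + (-2 - 30))*(-3/4) = (0 - 32)*(-3/4) = -32*(-3/4) = 24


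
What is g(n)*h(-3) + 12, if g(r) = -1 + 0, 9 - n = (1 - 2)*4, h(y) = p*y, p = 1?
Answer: 15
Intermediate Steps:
h(y) = y (h(y) = 1*y = y)
n = 13 (n = 9 - (1 - 2)*4 = 9 - (-1)*4 = 9 - 1*(-4) = 9 + 4 = 13)
g(r) = -1
g(n)*h(-3) + 12 = -1*(-3) + 12 = 3 + 12 = 15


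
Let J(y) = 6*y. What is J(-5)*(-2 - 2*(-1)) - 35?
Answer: -35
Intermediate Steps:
J(-5)*(-2 - 2*(-1)) - 35 = (6*(-5))*(-2 - 2*(-1)) - 35 = -30*(-2 + 2) - 35 = -30*0 - 35 = 0 - 35 = -35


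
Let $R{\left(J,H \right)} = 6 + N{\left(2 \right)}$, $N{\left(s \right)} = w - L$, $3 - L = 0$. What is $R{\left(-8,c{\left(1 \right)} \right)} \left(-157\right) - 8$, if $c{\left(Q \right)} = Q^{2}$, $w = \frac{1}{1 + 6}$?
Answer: $- \frac{3510}{7} \approx -501.43$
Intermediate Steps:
$L = 3$ ($L = 3 - 0 = 3 + 0 = 3$)
$w = \frac{1}{7} \approx 0.14286$
$N{\left(s \right)} = - \frac{20}{7}$ ($N{\left(s \right)} = \frac{1}{7} - 3 = - \frac{20}{7}$)
$R{\left(J,H \right)} = \frac{22}{7}$ ($R{\left(J,H \right)} = 6 - \frac{20}{7} = \frac{22}{7}$)
$R{\left(-8,c{\left(1 \right)} \right)} \left(-157\right) - 8 = \frac{22}{7} \left(-157\right) - 8 = - \frac{3454}{7} - 8 = - \frac{3510}{7}$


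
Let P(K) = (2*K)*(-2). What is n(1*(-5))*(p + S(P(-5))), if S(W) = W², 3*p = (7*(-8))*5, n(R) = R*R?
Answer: 23000/3 ≈ 7666.7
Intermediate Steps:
P(K) = -4*K
n(R) = R²
p = -280/3 (p = ((7*(-8))*5)/3 = (-56*5)/3 = (⅓)*(-280) = -280/3 ≈ -93.333)
n(1*(-5))*(p + S(P(-5))) = (1*(-5))²*(-280/3 + (-4*(-5))²) = (-5)²*(-280/3 + 20²) = 25*(-280/3 + 400) = 25*(920/3) = 23000/3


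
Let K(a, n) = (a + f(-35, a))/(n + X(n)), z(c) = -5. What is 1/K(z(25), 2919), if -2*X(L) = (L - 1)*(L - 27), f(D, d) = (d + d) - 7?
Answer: 383319/2 ≈ 1.9166e+5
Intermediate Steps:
f(D, d) = -7 + 2*d (f(D, d) = 2*d - 7 = -7 + 2*d)
X(L) = -(-1 + L)*(-27 + L)/2 (X(L) = -(L - 1)*(L - 27)/2 = -(-1 + L)*(-27 + L)/2)
K(a, n) = (-7 + 3*a)/(-27/2 + 15*n - n**2/2) (K(a, n) = (a + (-7 + 2*a))/(n + (-27/2 + 14*n - n**2/2)) = (-7 + 3*a)/(-27/2 + 15*n - n**2/2))
1/K(z(25), 2919) = 1/(2*(7 - 3*(-5))/(27 + 2919**2 - 30*2919)) = 1/(2*(7 + 15)/(27 + 8520561 - 87570)) = 1/(2*22/8433018) = 1/(2*(1/8433018)*22) = 1/(2/383319) = 383319/2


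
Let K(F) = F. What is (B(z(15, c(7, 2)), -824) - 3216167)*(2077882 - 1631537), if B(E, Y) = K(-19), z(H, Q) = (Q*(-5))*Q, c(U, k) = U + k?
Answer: -1435528540170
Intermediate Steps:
z(H, Q) = -5*Q² (z(H, Q) = (-5*Q)*Q = -5*Q²)
B(E, Y) = -19
(B(z(15, c(7, 2)), -824) - 3216167)*(2077882 - 1631537) = (-19 - 3216167)*(2077882 - 1631537) = -3216186*446345 = -1435528540170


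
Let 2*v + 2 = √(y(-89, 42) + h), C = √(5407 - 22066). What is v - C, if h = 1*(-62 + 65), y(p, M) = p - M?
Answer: -1 - 3*I*√1851 + 4*I*√2 ≈ -1.0 - 123.41*I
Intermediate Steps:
C = 3*I*√1851 (C = √(-16659) = 3*I*√1851 ≈ 129.07*I)
h = 3 (h = 1*3 = 3)
v = -1 + 4*I*√2 (v = -1 + √((-89 - 1*42) + 3)/2 = -1 + √((-89 - 42) + 3)/2 = -1 + √(-131 + 3)/2 = -1 + √(-128)/2 = -1 + (8*I*√2)/2 = -1 + 4*I*√2 ≈ -1.0 + 5.6569*I)
v - C = (-1 + 4*I*√2) - 3*I*√1851 = -1 - 3*I*√1851 + 4*I*√2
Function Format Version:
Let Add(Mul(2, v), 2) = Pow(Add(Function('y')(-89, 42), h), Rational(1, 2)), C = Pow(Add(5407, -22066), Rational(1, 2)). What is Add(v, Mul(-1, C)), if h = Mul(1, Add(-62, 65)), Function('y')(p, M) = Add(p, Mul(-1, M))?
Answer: Add(-1, Mul(-3, I, Pow(1851, Rational(1, 2))), Mul(4, I, Pow(2, Rational(1, 2)))) ≈ Add(-1.0000, Mul(-123.41, I))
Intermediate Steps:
C = Mul(3, I, Pow(1851, Rational(1, 2))) (C = Pow(-16659, Rational(1, 2)) = Mul(3, I, Pow(1851, Rational(1, 2))) ≈ Mul(129.07, I))
h = 3 (h = Mul(1, 3) = 3)
v = Add(-1, Mul(4, I, Pow(2, Rational(1, 2)))) (v = Add(-1, Mul(Rational(1, 2), Pow(Add(Add(-89, Mul(-1, 42)), 3), Rational(1, 2)))) = Add(-1, Mul(Rational(1, 2), Pow(Add(Add(-89, -42), 3), Rational(1, 2)))) = Add(-1, Mul(Rational(1, 2), Pow(Add(-131, 3), Rational(1, 2)))) = Add(-1, Mul(Rational(1, 2), Pow(-128, Rational(1, 2)))) = Add(-1, Mul(Rational(1, 2), Mul(8, I, Pow(2, Rational(1, 2))))) = Add(-1, Mul(4, I, Pow(2, Rational(1, 2)))) ≈ Add(-1.0000, Mul(5.6569, I)))
Add(v, Mul(-1, C)) = Add(Add(-1, Mul(4, I, Pow(2, Rational(1, 2)))), Mul(-1, Mul(3, I, Pow(1851, Rational(1, 2))))) = Add(Add(-1, Mul(4, I, Pow(2, Rational(1, 2)))), Mul(-3, I, Pow(1851, Rational(1, 2)))) = Add(-1, Mul(-3, I, Pow(1851, Rational(1, 2))), Mul(4, I, Pow(2, Rational(1, 2))))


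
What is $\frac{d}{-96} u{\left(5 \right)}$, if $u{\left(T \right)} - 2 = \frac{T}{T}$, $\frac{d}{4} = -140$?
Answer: $\frac{35}{2} \approx 17.5$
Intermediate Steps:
$d = -560$ ($d = 4 \left(-140\right) = -560$)
$u{\left(T \right)} = 3$ ($u{\left(T \right)} = 2 + \frac{T}{T} = 2 + 1 = 3$)
$\frac{d}{-96} u{\left(5 \right)} = - \frac{560}{-96} \cdot 3 = \left(-560\right) \left(- \frac{1}{96}\right) 3 = \frac{35}{6} \cdot 3 = \frac{35}{2}$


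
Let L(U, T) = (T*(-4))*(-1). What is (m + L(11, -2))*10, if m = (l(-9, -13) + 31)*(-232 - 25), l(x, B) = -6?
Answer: -64330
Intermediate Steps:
L(U, T) = 4*T (L(U, T) = -4*T*(-1) = 4*T)
m = -6425 (m = (-6 + 31)*(-232 - 25) = 25*(-257) = -6425)
(m + L(11, -2))*10 = (-6425 + 4*(-2))*10 = (-6425 - 8)*10 = -6433*10 = -64330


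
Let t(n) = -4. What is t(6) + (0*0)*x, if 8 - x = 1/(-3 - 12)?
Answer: -4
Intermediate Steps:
x = 121/15 (x = 8 - 1/(-3 - 12) = 8 - 1/(-15) = 8 - 1*(-1/15) = 8 + 1/15 = 121/15 ≈ 8.0667)
t(6) + (0*0)*x = -4 + (0*0)*(121/15) = -4 + 0*(121/15) = -4 + 0 = -4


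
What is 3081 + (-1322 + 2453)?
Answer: 4212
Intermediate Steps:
3081 + (-1322 + 2453) = 3081 + 1131 = 4212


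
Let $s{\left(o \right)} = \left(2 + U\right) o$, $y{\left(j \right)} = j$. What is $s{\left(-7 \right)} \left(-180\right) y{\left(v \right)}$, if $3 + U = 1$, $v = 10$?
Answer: $0$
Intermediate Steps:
$U = -2$ ($U = -3 + 1 = -2$)
$s{\left(o \right)} = 0$ ($s{\left(o \right)} = \left(2 - 2\right) o = 0 o = 0$)
$s{\left(-7 \right)} \left(-180\right) y{\left(v \right)} = 0 \left(-180\right) 10 = 0 \cdot 10 = 0$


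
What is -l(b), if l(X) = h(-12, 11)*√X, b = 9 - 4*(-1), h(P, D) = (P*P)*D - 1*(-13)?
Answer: -1597*√13 ≈ -5758.1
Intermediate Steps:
h(P, D) = 13 + D*P² (h(P, D) = P²*D + 13 = D*P² + 13 = 13 + D*P²)
b = 13 (b = 9 + 4 = 13)
l(X) = 1597*√X (l(X) = (13 + 11*(-12)²)*√X = (13 + 11*144)*√X = (13 + 1584)*√X = 1597*√X)
-l(b) = -1597*√13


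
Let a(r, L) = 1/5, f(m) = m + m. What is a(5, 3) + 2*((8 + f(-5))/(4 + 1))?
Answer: -⅗ ≈ -0.60000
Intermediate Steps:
f(m) = 2*m
a(r, L) = ⅕
a(5, 3) + 2*((8 + f(-5))/(4 + 1)) = ⅕ + 2*((8 + 2*(-5))/(4 + 1)) = ⅕ + 2*((8 - 10)/5) = ⅕ + 2*(-2*⅕) = ⅕ + 2*(-⅖) = ⅕ - ⅘ = -⅗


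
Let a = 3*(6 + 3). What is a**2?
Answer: 729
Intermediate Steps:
a = 27 (a = 3*9 = 27)
a**2 = 27**2 = 729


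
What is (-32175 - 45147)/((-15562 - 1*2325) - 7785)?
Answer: 38661/12836 ≈ 3.0119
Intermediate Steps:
(-32175 - 45147)/((-15562 - 1*2325) - 7785) = -77322/((-15562 - 2325) - 7785) = -77322/(-17887 - 7785) = -77322/(-25672) = -77322*(-1/25672) = 38661/12836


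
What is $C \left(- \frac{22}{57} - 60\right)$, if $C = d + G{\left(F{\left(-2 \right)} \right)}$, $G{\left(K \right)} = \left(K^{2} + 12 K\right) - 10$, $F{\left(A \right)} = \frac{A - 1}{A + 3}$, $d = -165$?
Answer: $\frac{695284}{57} \approx 12198.0$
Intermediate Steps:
$F{\left(A \right)} = \frac{-1 + A}{3 + A}$
$G{\left(K \right)} = -10 + K^{2} + 12 K$
$C = -202$ ($C = -165 + \left(-10 + \left(\frac{-1 - 2}{3 - 2}\right)^{2} + 12 \frac{-1 - 2}{3 - 2}\right) = -165 + \left(-10 + \left(1^{-1} \left(-3\right)\right)^{2} + 12 \cdot 1^{-1} \left(-3\right)\right) = -165 + \left(-10 + \left(1 \left(-3\right)\right)^{2} + 12 \cdot 1 \left(-3\right)\right) = -165 + \left(-10 + \left(-3\right)^{2} + 12 \left(-3\right)\right) = -165 - 37 = -202$)
$C \left(- \frac{22}{57} - 60\right) = - 202 \left(- \frac{22}{57} - 60\right) = \left(-202\right) \left(- \frac{3442}{57}\right) = \frac{695284}{57}$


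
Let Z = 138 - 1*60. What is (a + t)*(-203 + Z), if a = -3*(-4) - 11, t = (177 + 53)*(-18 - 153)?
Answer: 4916125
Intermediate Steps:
t = -39330 (t = 230*(-171) = -39330)
Z = 78 (Z = 138 - 60 = 78)
a = 1 (a = 12 - 11 = 1)
(a + t)*(-203 + Z) = (1 - 39330)*(-203 + 78) = -39329*(-125) = 4916125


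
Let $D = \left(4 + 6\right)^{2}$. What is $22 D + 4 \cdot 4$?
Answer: $2216$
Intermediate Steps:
$D = 100$ ($D = 10^{2} = 100$)
$22 D + 4 \cdot 4 = 22 \cdot 100 + 4 \cdot 4 = 2200 + 16 = 2216$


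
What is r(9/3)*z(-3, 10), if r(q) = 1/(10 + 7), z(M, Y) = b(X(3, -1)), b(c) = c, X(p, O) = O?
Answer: -1/17 ≈ -0.058824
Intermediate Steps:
z(M, Y) = -1
r(q) = 1/17
r(9/3)*z(-3, 10) = (1/17)*(-1) = -1/17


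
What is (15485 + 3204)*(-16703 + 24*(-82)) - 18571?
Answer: -348960890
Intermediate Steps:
(15485 + 3204)*(-16703 + 24*(-82)) - 18571 = 18689*(-16703 - 1968) - 18571 = 18689*(-18671) - 18571 = -348942319 - 18571 = -348960890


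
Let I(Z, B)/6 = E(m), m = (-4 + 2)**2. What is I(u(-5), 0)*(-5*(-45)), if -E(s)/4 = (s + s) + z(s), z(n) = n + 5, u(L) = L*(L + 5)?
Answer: -91800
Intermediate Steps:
m = 4 (m = (-2)**2 = 4)
u(L) = L*(5 + L)
z(n) = 5 + n
E(s) = -20 - 12*s (E(s) = -4*((s + s) + (5 + s)) = -4*(2*s + (5 + s)) = -4*(5 + 3*s) = -20 - 12*s)
I(Z, B) = -408 (I(Z, B) = 6*(-20 - 12*4) = 6*(-20 - 48) = 6*(-68) = -408)
I(u(-5), 0)*(-5*(-45)) = -(-2040)*(-45) = -408*225 = -91800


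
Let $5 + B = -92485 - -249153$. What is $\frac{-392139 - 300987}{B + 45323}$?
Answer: $- \frac{346563}{100993} \approx -3.4316$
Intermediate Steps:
$B = 156663$ ($B = -5 - -156668 = -5 + \left(-92485 + 249153\right) = -5 + 156668 = 156663$)
$\frac{-392139 - 300987}{B + 45323} = \frac{-392139 - 300987}{156663 + 45323} = - \frac{693126}{201986} = \left(-693126\right) \frac{1}{201986} = - \frac{346563}{100993}$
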